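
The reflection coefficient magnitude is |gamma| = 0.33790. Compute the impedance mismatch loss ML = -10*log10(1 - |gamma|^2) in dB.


ML = -10 * log10(1 - 0.33790^2) = -10 * log10(0.88582359) = 0.5265 dB

0.5265 dB


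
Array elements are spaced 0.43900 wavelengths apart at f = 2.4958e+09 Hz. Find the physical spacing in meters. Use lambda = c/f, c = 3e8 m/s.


lambda = c / f = 3.0000e+08 / 2.4958e+09 = 0.1202019 m
d = 0.43900 * 0.1202019 = 0.05277 m

0.05277 m


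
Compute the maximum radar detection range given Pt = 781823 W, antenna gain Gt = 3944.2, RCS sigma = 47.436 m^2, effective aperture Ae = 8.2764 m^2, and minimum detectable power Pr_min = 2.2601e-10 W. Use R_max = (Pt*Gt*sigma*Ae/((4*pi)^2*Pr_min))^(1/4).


R^4 = 781823*3944.2*47.436*8.2764 / ((4*pi)^2 * 2.2601e-10) = 3.392107e+19
R_max = 3.392107e+19^0.25 = 76316 m

76316 m


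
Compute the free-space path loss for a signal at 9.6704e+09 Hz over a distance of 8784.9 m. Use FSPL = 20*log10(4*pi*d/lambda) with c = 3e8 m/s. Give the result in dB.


lambda = c / f = 3.0000e+08 / 9.6704e+09 = 0.03102250 m
FSPL = 20 * log10(4*pi*8784.9/0.03102250) = 131.0 dB

131.0 dB


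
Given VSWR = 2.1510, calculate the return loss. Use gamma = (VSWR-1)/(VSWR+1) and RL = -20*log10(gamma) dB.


gamma = (2.1510 - 1) / (2.1510 + 1) = 0.3652809
RL = -20 * log10(0.3652809) = 8.747 dB

8.747 dB


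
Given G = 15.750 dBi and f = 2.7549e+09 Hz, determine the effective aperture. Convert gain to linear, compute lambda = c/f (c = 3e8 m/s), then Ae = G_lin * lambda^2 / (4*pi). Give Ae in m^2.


lambda = c / f = 3.0000e+08 / 2.7549e+09 = 0.1088969 m
G_linear = 10^(15.750/10) = 37.58374
Ae = G_linear * lambda^2 / (4*pi) = 37.58374 * 0.1088969^2 / (4*pi) = 0.03547 m^2

0.03547 m^2


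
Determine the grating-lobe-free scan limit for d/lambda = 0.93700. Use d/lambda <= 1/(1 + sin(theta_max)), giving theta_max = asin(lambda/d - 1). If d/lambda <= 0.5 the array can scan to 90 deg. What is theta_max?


lambda/d - 1 = 1/0.93700 - 1 = 0.06723586
theta_max = asin(0.06723586) = 3.855 deg

3.855 deg


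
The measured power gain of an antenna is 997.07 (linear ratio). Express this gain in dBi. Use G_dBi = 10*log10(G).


G_dBi = 10 * log10(997.07) = 29.99 dBi

29.99 dBi


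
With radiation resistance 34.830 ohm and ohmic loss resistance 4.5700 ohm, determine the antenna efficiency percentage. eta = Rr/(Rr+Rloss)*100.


eta = 34.830 / (34.830 + 4.5700) * 100 = 88.40%

88.40%


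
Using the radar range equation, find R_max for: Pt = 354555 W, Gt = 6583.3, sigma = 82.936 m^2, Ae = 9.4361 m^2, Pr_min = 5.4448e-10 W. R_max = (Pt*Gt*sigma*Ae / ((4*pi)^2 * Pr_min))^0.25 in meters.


R^4 = 354555*6583.3*82.936*9.4361 / ((4*pi)^2 * 5.4448e-10) = 2.124522e+19
R_max = 2.124522e+19^0.25 = 67891 m

67891 m


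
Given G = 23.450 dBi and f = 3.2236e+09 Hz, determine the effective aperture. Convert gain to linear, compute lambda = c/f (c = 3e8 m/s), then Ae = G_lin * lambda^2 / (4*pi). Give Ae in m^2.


lambda = c / f = 3.0000e+08 / 3.2236e+09 = 0.09306366 m
G_linear = 10^(23.450/10) = 221.3095
Ae = G_linear * lambda^2 / (4*pi) = 221.3095 * 0.09306366^2 / (4*pi) = 0.1525 m^2

0.1525 m^2


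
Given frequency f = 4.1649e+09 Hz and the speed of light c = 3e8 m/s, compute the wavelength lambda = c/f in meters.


lambda = c / f = 3.0000e+08 / 4.1649e+09 = 0.07203 m

0.07203 m


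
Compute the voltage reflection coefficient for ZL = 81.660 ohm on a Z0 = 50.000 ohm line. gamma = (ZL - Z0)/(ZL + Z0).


gamma = (81.660 - 50.000) / (81.660 + 50.000) = 0.2405

0.2405


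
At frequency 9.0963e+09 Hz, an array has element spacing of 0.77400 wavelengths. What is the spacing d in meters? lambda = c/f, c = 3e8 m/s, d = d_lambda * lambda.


lambda = c / f = 3.0000e+08 / 9.0963e+09 = 0.03298044 m
d = 0.77400 * 0.03298044 = 0.02553 m

0.02553 m


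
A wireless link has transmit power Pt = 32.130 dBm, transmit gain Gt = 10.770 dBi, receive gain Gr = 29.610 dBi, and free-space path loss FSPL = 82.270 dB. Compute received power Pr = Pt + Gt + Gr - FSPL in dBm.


Pr = 32.130 + 10.770 + 29.610 - 82.270 = -9.76 dBm

-9.76 dBm


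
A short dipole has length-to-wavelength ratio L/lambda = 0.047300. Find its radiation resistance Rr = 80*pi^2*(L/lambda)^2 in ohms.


Rr = 80 * pi^2 * (0.047300)^2 = 80 * 9.869604 * 2.237290e-03 = 1.766 ohm

1.766 ohm


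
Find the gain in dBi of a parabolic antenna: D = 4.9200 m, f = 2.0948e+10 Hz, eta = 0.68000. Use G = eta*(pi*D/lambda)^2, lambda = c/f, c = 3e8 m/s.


lambda = c / f = 3.0000e+08 / 2.0948e+10 = 0.01432118 m
G_linear = 0.68000 * (pi * 4.9200 / 0.01432118)^2 = 792102.3
G_dBi = 10 * log10(792102.3) = 58.99 dBi

58.99 dBi


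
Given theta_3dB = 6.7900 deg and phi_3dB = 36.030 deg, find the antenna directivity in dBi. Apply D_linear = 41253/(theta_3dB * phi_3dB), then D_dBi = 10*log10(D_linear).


D_linear = 41253 / (6.7900 * 36.030) = 168.6248
D_dBi = 10 * log10(168.6248) = 22.27 dBi

22.27 dBi


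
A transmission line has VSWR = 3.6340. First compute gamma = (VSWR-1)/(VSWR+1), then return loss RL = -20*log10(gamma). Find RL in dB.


gamma = (3.6340 - 1) / (3.6340 + 1) = 0.5684074
RL = -20 * log10(0.5684074) = 4.907 dB

4.907 dB


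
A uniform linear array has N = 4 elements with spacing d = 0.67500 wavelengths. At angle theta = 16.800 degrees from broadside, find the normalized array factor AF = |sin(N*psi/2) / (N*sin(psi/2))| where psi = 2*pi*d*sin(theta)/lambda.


psi = 2*pi*0.67500*sin(16.800 deg) = 1.225827 rad
AF = |sin(4*1.225827/2) / (4*sin(1.225827/2))| = 0.2766

0.2766


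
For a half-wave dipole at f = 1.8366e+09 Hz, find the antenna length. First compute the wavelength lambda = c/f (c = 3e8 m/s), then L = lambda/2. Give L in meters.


lambda = c / f = 3.0000e+08 / 1.8366e+09 = 0.1633453 m
L = lambda / 2 = 0.1633453 / 2 = 0.08167 m

0.08167 m


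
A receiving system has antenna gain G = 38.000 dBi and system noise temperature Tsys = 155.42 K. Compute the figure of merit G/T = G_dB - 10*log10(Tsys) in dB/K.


G/T = 38.000 - 10*log10(155.42) = 38.000 - 21.91507 = 16.08 dB/K

16.08 dB/K


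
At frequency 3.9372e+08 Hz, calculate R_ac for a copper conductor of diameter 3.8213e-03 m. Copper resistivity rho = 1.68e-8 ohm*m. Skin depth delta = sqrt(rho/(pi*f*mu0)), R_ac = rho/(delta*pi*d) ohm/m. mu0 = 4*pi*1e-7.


delta = sqrt(1.68e-8 / (pi * 3.9372e+08 * 4*pi*1e-7)) = 3.287616e-06 m
R_ac = 1.68e-8 / (3.287616e-06 * pi * 3.8213e-03) = 0.4257 ohm/m

0.4257 ohm/m


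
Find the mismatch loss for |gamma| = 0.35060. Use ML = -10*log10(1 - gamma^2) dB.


ML = -10 * log10(1 - 0.35060^2) = -10 * log10(0.87707964) = 0.5696 dB

0.5696 dB


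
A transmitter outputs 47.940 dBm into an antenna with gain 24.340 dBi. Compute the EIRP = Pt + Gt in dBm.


EIRP = Pt + Gt = 47.940 + 24.340 = 72.28 dBm

72.28 dBm


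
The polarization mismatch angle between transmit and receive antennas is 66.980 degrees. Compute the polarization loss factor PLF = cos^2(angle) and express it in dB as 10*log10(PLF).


PLF_linear = cos^2(66.980 deg) = 0.1529220
PLF_dB = 10 * log10(0.1529220) = -8.155 dB

-8.155 dB


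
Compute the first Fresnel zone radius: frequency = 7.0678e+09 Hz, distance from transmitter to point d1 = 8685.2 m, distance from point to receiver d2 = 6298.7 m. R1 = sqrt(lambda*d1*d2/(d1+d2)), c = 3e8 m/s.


lambda = c / f = 3.0000e+08 / 7.0678e+09 = 0.04244602 m
R1 = sqrt(0.04244602 * 8685.2 * 6298.7 / (8685.2 + 6298.7)) = 12.45 m

12.45 m


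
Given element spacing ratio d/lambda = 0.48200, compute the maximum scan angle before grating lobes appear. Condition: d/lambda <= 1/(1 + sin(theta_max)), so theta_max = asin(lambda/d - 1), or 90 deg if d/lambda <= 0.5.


lambda/d - 1 = 1/0.48200 - 1 = 1.074689 >= 1
d/lambda <= 0.5, so the array can scan to endfire without grating lobes: theta_max = 90 deg

90 deg


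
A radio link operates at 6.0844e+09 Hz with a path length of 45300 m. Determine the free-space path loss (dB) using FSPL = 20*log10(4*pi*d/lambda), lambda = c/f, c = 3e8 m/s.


lambda = c / f = 3.0000e+08 / 6.0844e+09 = 0.04930642 m
FSPL = 20 * log10(4*pi*45300/0.04930642) = 141.2 dB

141.2 dB


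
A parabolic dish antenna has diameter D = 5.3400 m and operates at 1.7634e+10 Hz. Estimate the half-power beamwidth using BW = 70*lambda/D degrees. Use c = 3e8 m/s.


lambda = c / f = 3.0000e+08 / 1.7634e+10 = 0.01701259 m
BW = 70 * 0.01701259 / 5.3400 = 0.2230 deg

0.2230 deg


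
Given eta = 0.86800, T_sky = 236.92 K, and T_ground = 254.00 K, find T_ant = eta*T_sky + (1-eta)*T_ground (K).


T_ant = 0.86800 * 236.92 + (1 - 0.86800) * 254.00 = 239.2 K

239.2 K


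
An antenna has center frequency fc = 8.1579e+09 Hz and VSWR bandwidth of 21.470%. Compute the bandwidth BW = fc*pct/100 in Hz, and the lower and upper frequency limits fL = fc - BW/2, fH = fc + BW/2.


BW = 8.1579e+09 * 21.470/100 = 1.751501e+09 Hz
fL = 8.1579e+09 - 1.751501e+09/2 = 7.282e+09 Hz
fH = 8.1579e+09 + 1.751501e+09/2 = 9.034e+09 Hz

BW=1.752e+09 Hz, fL=7.282e+09 Hz, fH=9.034e+09 Hz


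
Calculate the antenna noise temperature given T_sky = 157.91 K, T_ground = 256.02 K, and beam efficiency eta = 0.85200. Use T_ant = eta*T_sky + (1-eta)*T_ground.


T_ant = 0.85200 * 157.91 + (1 - 0.85200) * 256.02 = 172.4 K

172.4 K


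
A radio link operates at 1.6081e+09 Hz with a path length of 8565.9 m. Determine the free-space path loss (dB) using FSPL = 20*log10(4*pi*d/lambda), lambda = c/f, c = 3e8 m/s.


lambda = c / f = 3.0000e+08 / 1.6081e+09 = 0.1865556 m
FSPL = 20 * log10(4*pi*8565.9/0.1865556) = 115.2 dB

115.2 dB


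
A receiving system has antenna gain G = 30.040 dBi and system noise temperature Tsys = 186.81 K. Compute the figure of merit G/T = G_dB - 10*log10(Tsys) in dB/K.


G/T = 30.040 - 10*log10(186.81) = 30.040 - 22.71400 = 7.326 dB/K

7.326 dB/K


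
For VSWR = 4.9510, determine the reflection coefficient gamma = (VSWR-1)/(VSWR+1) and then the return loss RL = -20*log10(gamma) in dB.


gamma = (4.9510 - 1) / (4.9510 + 1) = 0.6639220
RL = -20 * log10(0.6639220) = 3.558 dB

3.558 dB


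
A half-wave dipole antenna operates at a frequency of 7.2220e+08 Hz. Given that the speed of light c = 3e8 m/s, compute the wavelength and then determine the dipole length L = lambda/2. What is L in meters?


lambda = c / f = 3.0000e+08 / 7.2220e+08 = 0.4153974 m
L = lambda / 2 = 0.4153974 / 2 = 0.2077 m

0.2077 m


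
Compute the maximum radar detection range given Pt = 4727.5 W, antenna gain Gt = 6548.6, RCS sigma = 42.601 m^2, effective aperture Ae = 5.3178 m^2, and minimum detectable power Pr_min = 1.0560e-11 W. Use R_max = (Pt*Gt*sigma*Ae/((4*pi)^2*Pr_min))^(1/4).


R^4 = 4727.5*6548.6*42.601*5.3178 / ((4*pi)^2 * 1.0560e-11) = 4.205795e+18
R_max = 4.205795e+18^0.25 = 45286 m

45286 m


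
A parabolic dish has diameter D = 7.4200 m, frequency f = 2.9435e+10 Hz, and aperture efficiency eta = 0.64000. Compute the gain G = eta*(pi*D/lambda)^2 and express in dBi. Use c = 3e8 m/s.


lambda = c / f = 3.0000e+08 / 2.9435e+10 = 0.01019195 m
G_linear = 0.64000 * (pi * 7.4200 / 0.01019195)^2 = 3.347904e+06
G_dBi = 10 * log10(3.347904e+06) = 65.25 dBi

65.25 dBi


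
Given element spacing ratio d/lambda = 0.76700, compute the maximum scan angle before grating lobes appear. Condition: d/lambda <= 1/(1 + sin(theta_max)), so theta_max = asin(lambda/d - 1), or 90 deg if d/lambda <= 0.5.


lambda/d - 1 = 1/0.76700 - 1 = 0.3037810
theta_max = asin(0.3037810) = 17.68 deg

17.68 deg


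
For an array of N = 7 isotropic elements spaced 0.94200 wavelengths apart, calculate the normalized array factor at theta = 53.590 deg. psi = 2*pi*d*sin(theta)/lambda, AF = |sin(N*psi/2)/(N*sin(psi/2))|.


psi = 2*pi*0.94200*sin(53.590 deg) = 4.763361 rad
AF = |sin(7*4.763361/2) / (7*sin(4.763361/2))| = 0.1703

0.1703


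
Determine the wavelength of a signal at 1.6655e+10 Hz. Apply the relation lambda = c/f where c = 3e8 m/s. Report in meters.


lambda = c / f = 3.0000e+08 / 1.6655e+10 = 0.01801 m

0.01801 m


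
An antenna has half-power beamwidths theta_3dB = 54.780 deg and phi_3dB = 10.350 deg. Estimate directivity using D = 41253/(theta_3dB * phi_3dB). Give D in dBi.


D_linear = 41253 / (54.780 * 10.350) = 72.76008
D_dBi = 10 * log10(72.76008) = 18.62 dBi

18.62 dBi


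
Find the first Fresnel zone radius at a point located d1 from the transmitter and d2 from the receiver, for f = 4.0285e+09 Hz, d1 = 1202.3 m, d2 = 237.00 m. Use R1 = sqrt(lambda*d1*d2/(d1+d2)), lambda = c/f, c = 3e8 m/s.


lambda = c / f = 3.0000e+08 / 4.0285e+09 = 0.07446941 m
R1 = sqrt(0.07446941 * 1202.3 * 237.00 / (1202.3 + 237.00)) = 3.840 m

3.840 m


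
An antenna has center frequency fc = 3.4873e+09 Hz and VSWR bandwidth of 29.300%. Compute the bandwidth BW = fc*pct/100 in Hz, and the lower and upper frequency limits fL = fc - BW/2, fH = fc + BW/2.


BW = 3.4873e+09 * 29.300/100 = 1.021779e+09 Hz
fL = 3.4873e+09 - 1.021779e+09/2 = 2.976e+09 Hz
fH = 3.4873e+09 + 1.021779e+09/2 = 3.998e+09 Hz

BW=1.022e+09 Hz, fL=2.976e+09 Hz, fH=3.998e+09 Hz


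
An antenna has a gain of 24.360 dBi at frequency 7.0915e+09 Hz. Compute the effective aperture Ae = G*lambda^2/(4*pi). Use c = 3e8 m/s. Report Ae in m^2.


lambda = c / f = 3.0000e+08 / 7.0915e+09 = 0.04230417 m
G_linear = 10^(24.360/10) = 272.8978
Ae = G_linear * lambda^2 / (4*pi) = 272.8978 * 0.04230417^2 / (4*pi) = 0.03886 m^2

0.03886 m^2


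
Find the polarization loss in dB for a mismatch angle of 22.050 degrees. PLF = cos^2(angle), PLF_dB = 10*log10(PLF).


PLF_linear = cos^2(22.050 deg) = 0.8590631
PLF_dB = 10 * log10(0.8590631) = -0.6597 dB

-0.6597 dB


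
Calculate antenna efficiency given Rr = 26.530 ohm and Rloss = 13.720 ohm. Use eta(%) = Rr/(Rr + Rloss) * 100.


eta = 26.530 / (26.530 + 13.720) * 100 = 65.91%

65.91%


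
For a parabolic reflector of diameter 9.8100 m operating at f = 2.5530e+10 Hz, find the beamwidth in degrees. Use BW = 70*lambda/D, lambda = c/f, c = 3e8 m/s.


lambda = c / f = 3.0000e+08 / 2.5530e+10 = 0.01175088 m
BW = 70 * 0.01175088 / 9.8100 = 0.08385 deg

0.08385 deg


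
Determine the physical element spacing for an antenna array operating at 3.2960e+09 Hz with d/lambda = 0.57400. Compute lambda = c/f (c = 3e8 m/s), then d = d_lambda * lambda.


lambda = c / f = 3.0000e+08 / 3.2960e+09 = 0.09101942 m
d = 0.57400 * 0.09101942 = 0.05225 m

0.05225 m


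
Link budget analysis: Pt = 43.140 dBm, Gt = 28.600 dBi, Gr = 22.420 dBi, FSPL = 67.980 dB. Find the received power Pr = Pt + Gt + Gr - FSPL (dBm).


Pr = 43.140 + 28.600 + 22.420 - 67.980 = 26.18 dBm

26.18 dBm


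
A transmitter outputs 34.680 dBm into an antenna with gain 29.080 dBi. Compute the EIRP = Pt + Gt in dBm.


EIRP = Pt + Gt = 34.680 + 29.080 = 63.76 dBm

63.76 dBm


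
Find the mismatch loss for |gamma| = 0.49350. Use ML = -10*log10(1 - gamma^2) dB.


ML = -10 * log10(1 - 0.49350^2) = -10 * log10(0.75645775) = 1.212 dB

1.212 dB


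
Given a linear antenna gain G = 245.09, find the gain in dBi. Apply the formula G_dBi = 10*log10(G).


G_dBi = 10 * log10(245.09) = 23.89 dBi

23.89 dBi


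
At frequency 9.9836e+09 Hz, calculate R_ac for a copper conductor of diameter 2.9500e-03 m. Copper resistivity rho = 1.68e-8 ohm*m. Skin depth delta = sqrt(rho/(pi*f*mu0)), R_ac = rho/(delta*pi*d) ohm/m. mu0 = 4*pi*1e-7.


delta = sqrt(1.68e-8 / (pi * 9.9836e+09 * 4*pi*1e-7)) = 6.528767e-07 m
R_ac = 1.68e-8 / (6.528767e-07 * pi * 2.9500e-03) = 2.777 ohm/m

2.777 ohm/m


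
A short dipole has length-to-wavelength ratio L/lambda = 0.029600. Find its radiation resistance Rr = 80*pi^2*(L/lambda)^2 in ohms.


Rr = 80 * pi^2 * (0.029600)^2 = 80 * 9.869604 * 8.761600e-04 = 0.6918 ohm

0.6918 ohm


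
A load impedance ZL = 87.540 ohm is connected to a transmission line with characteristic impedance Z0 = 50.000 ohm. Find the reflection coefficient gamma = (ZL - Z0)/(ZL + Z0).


gamma = (87.540 - 50.000) / (87.540 + 50.000) = 0.2729

0.2729


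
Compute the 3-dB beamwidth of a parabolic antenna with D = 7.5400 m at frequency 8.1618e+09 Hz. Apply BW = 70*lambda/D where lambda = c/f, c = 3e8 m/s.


lambda = c / f = 3.0000e+08 / 8.1618e+09 = 0.03675660 m
BW = 70 * 0.03675660 / 7.5400 = 0.3412 deg

0.3412 deg


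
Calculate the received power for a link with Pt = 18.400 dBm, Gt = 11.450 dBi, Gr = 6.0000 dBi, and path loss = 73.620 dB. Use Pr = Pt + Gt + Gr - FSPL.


Pr = 18.400 + 11.450 + 6.0000 - 73.620 = -37.77 dBm

-37.77 dBm


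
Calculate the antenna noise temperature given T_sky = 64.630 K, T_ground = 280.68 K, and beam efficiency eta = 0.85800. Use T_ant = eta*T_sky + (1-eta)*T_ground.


T_ant = 0.85800 * 64.630 + (1 - 0.85800) * 280.68 = 95.31 K

95.31 K


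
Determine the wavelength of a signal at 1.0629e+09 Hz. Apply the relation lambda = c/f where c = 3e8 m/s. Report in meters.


lambda = c / f = 3.0000e+08 / 1.0629e+09 = 0.2822 m

0.2822 m


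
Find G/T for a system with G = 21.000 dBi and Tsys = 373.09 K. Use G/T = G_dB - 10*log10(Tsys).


G/T = 21.000 - 10*log10(373.09) = 21.000 - 25.71814 = -4.718 dB/K

-4.718 dB/K


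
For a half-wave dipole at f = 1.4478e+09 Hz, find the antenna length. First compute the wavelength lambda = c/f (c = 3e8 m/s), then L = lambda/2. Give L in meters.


lambda = c / f = 3.0000e+08 / 1.4478e+09 = 0.2072109 m
L = lambda / 2 = 0.2072109 / 2 = 0.1036 m

0.1036 m


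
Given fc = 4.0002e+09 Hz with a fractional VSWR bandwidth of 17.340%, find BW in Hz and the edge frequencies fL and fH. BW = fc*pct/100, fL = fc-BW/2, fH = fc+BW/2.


BW = 4.0002e+09 * 17.340/100 = 6.936347e+08 Hz
fL = 4.0002e+09 - 6.936347e+08/2 = 3.653e+09 Hz
fH = 4.0002e+09 + 6.936347e+08/2 = 4.347e+09 Hz

BW=6.936e+08 Hz, fL=3.653e+09 Hz, fH=4.347e+09 Hz


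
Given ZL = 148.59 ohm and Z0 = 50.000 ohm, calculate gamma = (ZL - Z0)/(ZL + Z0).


gamma = (148.59 - 50.000) / (148.59 + 50.000) = 0.4964

0.4964


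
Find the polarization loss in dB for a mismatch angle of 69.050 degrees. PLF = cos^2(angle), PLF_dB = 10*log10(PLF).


PLF_linear = cos^2(69.050 deg) = 0.1278442
PLF_dB = 10 * log10(0.1278442) = -8.933 dB

-8.933 dB


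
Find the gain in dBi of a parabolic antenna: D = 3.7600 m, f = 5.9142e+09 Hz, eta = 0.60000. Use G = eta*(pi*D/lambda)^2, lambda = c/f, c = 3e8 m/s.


lambda = c / f = 3.0000e+08 / 5.9142e+09 = 0.05072537 m
G_linear = 0.60000 * (pi * 3.7600 / 0.05072537)^2 = 32536.90
G_dBi = 10 * log10(32536.90) = 45.12 dBi

45.12 dBi


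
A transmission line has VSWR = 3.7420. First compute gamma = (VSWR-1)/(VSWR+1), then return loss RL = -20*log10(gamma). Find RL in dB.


gamma = (3.7420 - 1) / (3.7420 + 1) = 0.5782370
RL = -20 * log10(0.5782370) = 4.758 dB

4.758 dB


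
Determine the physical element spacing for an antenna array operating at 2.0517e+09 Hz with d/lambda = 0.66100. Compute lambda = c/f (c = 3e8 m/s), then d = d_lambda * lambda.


lambda = c / f = 3.0000e+08 / 2.0517e+09 = 0.1462202 m
d = 0.66100 * 0.1462202 = 0.09665 m

0.09665 m


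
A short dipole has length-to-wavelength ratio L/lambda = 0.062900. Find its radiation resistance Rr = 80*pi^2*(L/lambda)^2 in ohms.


Rr = 80 * pi^2 * (0.062900)^2 = 80 * 9.869604 * 3.956410e-03 = 3.124 ohm

3.124 ohm


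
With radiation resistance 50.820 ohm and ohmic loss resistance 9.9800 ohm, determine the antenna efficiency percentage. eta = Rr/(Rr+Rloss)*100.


eta = 50.820 / (50.820 + 9.9800) * 100 = 83.59%

83.59%


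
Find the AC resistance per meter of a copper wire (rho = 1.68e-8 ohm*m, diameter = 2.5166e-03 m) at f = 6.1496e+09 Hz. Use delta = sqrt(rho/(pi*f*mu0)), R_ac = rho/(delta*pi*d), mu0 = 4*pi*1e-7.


delta = sqrt(1.68e-8 / (pi * 6.1496e+09 * 4*pi*1e-7)) = 8.318621e-07 m
R_ac = 1.68e-8 / (8.318621e-07 * pi * 2.5166e-03) = 2.554 ohm/m

2.554 ohm/m


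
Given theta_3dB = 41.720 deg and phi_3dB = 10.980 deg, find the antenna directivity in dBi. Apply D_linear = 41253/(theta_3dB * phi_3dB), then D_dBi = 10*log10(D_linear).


D_linear = 41253 / (41.720 * 10.980) = 90.05522
D_dBi = 10 * log10(90.05522) = 19.55 dBi

19.55 dBi


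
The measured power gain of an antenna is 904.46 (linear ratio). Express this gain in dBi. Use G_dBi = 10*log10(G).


G_dBi = 10 * log10(904.46) = 29.56 dBi

29.56 dBi


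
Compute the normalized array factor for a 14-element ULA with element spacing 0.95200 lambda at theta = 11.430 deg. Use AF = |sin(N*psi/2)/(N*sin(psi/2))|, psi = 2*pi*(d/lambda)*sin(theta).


psi = 2*pi*0.95200*sin(11.430 deg) = 1.185376 rad
AF = |sin(14*1.185376/2) / (14*sin(1.185376/2))| = 0.1155

0.1155


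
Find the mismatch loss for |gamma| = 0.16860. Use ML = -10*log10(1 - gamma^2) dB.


ML = -10 * log10(1 - 0.16860^2) = -10 * log10(0.97157404) = 0.1252 dB

0.1252 dB


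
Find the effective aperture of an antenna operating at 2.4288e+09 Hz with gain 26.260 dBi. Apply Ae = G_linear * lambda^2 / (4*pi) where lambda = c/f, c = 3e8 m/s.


lambda = c / f = 3.0000e+08 / 2.4288e+09 = 0.1235178 m
G_linear = 10^(26.260/10) = 422.6686
Ae = G_linear * lambda^2 / (4*pi) = 422.6686 * 0.1235178^2 / (4*pi) = 0.5132 m^2

0.5132 m^2


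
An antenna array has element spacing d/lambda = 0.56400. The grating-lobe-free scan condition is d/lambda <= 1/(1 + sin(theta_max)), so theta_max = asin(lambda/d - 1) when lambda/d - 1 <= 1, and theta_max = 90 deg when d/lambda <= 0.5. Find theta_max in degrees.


lambda/d - 1 = 1/0.56400 - 1 = 0.7730496
theta_max = asin(0.7730496) = 50.63 deg

50.63 deg


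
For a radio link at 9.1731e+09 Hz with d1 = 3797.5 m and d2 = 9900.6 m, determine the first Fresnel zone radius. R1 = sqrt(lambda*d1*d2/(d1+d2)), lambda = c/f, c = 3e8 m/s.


lambda = c / f = 3.0000e+08 / 9.1731e+09 = 0.03270432 m
R1 = sqrt(0.03270432 * 3797.5 * 9900.6 / (3797.5 + 9900.6)) = 9.474 m

9.474 m


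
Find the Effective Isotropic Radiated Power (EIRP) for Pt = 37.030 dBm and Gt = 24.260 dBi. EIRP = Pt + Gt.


EIRP = Pt + Gt = 37.030 + 24.260 = 61.29 dBm

61.29 dBm


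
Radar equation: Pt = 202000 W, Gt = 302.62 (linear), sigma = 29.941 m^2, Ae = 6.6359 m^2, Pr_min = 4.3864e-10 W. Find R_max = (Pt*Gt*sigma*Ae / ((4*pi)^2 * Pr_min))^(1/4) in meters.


R^4 = 202000*302.62*29.941*6.6359 / ((4*pi)^2 * 4.3864e-10) = 1.753425e+17
R_max = 1.753425e+17^0.25 = 20463 m

20463 m


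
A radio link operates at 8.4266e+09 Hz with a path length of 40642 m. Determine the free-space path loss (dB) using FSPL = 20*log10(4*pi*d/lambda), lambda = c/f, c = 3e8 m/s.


lambda = c / f = 3.0000e+08 / 8.4266e+09 = 0.03560155 m
FSPL = 20 * log10(4*pi*40642/0.03560155) = 143.1 dB

143.1 dB


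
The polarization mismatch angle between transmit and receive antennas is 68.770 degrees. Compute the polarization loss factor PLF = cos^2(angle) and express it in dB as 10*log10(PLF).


PLF_linear = cos^2(68.770 deg) = 0.1311256
PLF_dB = 10 * log10(0.1311256) = -8.823 dB

-8.823 dB


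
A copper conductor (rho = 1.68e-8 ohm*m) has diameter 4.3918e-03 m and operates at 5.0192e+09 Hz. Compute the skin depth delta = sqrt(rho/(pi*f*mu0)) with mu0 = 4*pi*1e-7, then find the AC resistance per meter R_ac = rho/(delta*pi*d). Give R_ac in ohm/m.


delta = sqrt(1.68e-8 / (pi * 5.0192e+09 * 4*pi*1e-7)) = 9.207835e-07 m
R_ac = 1.68e-8 / (9.207835e-07 * pi * 4.3918e-03) = 1.322 ohm/m

1.322 ohm/m


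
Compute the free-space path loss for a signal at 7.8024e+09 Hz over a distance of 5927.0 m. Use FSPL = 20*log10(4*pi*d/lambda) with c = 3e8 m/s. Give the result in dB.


lambda = c / f = 3.0000e+08 / 7.8024e+09 = 0.03844971 m
FSPL = 20 * log10(4*pi*5927.0/0.03844971) = 125.7 dB

125.7 dB


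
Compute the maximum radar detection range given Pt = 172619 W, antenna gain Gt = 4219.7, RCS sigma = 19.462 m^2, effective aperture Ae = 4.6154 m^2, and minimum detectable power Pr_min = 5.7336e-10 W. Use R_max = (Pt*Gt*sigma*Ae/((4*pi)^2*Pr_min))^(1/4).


R^4 = 172619*4219.7*19.462*4.6154 / ((4*pi)^2 * 5.7336e-10) = 7.226365e+17
R_max = 7.226365e+17^0.25 = 29156 m

29156 m


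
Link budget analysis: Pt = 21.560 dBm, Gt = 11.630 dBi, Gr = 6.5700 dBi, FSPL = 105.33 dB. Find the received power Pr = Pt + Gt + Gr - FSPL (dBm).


Pr = 21.560 + 11.630 + 6.5700 - 105.33 = -65.57 dBm

-65.57 dBm


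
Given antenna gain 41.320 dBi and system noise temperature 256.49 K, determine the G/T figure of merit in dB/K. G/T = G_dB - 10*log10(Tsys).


G/T = 41.320 - 10*log10(256.49) = 41.320 - 24.09070 = 17.23 dB/K

17.23 dB/K


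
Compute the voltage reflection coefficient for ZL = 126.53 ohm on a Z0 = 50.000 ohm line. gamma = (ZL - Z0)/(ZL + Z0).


gamma = (126.53 - 50.000) / (126.53 + 50.000) = 0.4335

0.4335


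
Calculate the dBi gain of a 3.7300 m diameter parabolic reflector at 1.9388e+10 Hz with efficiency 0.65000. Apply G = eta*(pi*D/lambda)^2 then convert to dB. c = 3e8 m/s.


lambda = c / f = 3.0000e+08 / 1.9388e+10 = 0.01547349 m
G_linear = 0.65000 * (pi * 3.7300 / 0.01547349)^2 = 372781.4
G_dBi = 10 * log10(372781.4) = 55.71 dBi

55.71 dBi


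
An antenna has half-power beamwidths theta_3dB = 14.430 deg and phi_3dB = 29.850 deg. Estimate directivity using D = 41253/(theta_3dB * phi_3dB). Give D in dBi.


D_linear = 41253 / (14.430 * 29.850) = 95.77339
D_dBi = 10 * log10(95.77339) = 19.81 dBi

19.81 dBi


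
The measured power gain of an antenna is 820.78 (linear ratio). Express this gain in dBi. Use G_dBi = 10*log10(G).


G_dBi = 10 * log10(820.78) = 29.14 dBi

29.14 dBi


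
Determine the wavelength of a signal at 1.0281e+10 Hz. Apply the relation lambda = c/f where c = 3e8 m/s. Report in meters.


lambda = c / f = 3.0000e+08 / 1.0281e+10 = 0.02918 m

0.02918 m


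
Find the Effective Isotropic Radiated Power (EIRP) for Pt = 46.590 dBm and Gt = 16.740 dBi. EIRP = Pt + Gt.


EIRP = Pt + Gt = 46.590 + 16.740 = 63.33 dBm

63.33 dBm


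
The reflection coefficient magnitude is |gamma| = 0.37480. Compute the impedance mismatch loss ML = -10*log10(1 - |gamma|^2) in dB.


ML = -10 * log10(1 - 0.37480^2) = -10 * log10(0.85952496) = 0.6574 dB

0.6574 dB


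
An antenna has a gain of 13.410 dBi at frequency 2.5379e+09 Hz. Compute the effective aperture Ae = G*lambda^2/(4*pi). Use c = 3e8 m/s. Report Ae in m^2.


lambda = c / f = 3.0000e+08 / 2.5379e+09 = 0.1182080 m
G_linear = 10^(13.410/10) = 21.92805
Ae = G_linear * lambda^2 / (4*pi) = 21.92805 * 0.1182080^2 / (4*pi) = 0.02438 m^2

0.02438 m^2


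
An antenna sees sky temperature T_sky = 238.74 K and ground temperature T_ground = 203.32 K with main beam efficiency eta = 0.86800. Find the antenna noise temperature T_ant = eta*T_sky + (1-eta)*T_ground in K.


T_ant = 0.86800 * 238.74 + (1 - 0.86800) * 203.32 = 234.1 K

234.1 K


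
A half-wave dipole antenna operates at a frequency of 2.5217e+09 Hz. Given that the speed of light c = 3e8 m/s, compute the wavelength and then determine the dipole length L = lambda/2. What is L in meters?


lambda = c / f = 3.0000e+08 / 2.5217e+09 = 0.1189674 m
L = lambda / 2 = 0.1189674 / 2 = 0.05948 m

0.05948 m


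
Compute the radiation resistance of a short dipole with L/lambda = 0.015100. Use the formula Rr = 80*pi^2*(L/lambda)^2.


Rr = 80 * pi^2 * (0.015100)^2 = 80 * 9.869604 * 2.280100e-04 = 0.1800 ohm

0.1800 ohm


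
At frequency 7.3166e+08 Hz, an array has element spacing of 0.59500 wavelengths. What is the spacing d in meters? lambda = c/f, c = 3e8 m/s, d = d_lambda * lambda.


lambda = c / f = 3.0000e+08 / 7.3166e+08 = 0.4100265 m
d = 0.59500 * 0.4100265 = 0.2440 m

0.2440 m


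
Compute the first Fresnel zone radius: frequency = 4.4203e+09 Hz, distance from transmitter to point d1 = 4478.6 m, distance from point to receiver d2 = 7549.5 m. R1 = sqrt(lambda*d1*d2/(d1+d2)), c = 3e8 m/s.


lambda = c / f = 3.0000e+08 / 4.4203e+09 = 0.06786870 m
R1 = sqrt(0.06786870 * 4478.6 * 7549.5 / (4478.6 + 7549.5)) = 13.81 m

13.81 m


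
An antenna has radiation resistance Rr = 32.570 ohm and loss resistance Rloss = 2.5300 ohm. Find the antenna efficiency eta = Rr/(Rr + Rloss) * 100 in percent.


eta = 32.570 / (32.570 + 2.5300) * 100 = 92.79%

92.79%


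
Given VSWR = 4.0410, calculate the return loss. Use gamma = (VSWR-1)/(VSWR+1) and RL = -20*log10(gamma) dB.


gamma = (4.0410 - 1) / (4.0410 + 1) = 0.6032533
RL = -20 * log10(0.6032533) = 4.390 dB

4.390 dB


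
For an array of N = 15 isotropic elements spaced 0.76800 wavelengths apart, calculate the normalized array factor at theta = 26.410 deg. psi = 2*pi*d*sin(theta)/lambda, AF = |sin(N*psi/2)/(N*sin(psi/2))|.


psi = 2*pi*0.76800*sin(26.410 deg) = 2.146335 rad
AF = |sin(15*2.146335/2) / (15*sin(2.146335/2))| = 0.02881

0.02881


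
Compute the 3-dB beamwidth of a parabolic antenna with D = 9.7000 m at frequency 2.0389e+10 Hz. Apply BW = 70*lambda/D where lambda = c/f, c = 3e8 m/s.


lambda = c / f = 3.0000e+08 / 2.0389e+10 = 0.01471382 m
BW = 70 * 0.01471382 / 9.7000 = 0.1062 deg

0.1062 deg


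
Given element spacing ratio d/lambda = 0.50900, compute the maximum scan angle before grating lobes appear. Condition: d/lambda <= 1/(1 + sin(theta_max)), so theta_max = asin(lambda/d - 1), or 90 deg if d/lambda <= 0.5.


lambda/d - 1 = 1/0.50900 - 1 = 0.9646365
theta_max = asin(0.9646365) = 74.72 deg

74.72 deg


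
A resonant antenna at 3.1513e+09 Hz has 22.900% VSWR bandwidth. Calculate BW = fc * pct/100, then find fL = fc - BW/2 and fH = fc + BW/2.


BW = 3.1513e+09 * 22.900/100 = 7.216477e+08 Hz
fL = 3.1513e+09 - 7.216477e+08/2 = 2.790e+09 Hz
fH = 3.1513e+09 + 7.216477e+08/2 = 3.512e+09 Hz

BW=7.216e+08 Hz, fL=2.790e+09 Hz, fH=3.512e+09 Hz


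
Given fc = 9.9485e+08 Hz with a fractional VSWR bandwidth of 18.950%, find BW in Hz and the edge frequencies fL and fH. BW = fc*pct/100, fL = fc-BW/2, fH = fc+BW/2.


BW = 9.9485e+08 * 18.950/100 = 1.885241e+08 Hz
fL = 9.9485e+08 - 1.885241e+08/2 = 9.006e+08 Hz
fH = 9.9485e+08 + 1.885241e+08/2 = 1.089e+09 Hz

BW=1.885e+08 Hz, fL=9.006e+08 Hz, fH=1.089e+09 Hz


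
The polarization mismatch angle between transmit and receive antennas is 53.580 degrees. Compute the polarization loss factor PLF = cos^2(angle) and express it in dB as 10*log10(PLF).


PLF_linear = cos^2(53.580 deg) = 0.3524795
PLF_dB = 10 * log10(0.3524795) = -4.529 dB

-4.529 dB


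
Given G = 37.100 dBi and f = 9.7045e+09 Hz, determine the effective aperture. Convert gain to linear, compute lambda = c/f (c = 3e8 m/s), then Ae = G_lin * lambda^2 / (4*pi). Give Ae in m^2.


lambda = c / f = 3.0000e+08 / 9.7045e+09 = 0.03091349 m
G_linear = 10^(37.100/10) = 5128.614
Ae = G_linear * lambda^2 / (4*pi) = 5128.614 * 0.03091349^2 / (4*pi) = 0.3900 m^2

0.3900 m^2


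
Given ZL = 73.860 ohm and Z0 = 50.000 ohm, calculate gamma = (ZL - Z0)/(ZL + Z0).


gamma = (73.860 - 50.000) / (73.860 + 50.000) = 0.1926

0.1926


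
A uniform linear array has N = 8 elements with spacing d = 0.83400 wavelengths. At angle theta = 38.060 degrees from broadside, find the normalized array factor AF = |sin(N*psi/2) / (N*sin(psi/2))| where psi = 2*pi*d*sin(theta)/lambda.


psi = 2*pi*0.83400*sin(38.060 deg) = 3.230497 rad
AF = |sin(8*3.230497/2) / (8*sin(3.230497/2))| = 0.04356

0.04356


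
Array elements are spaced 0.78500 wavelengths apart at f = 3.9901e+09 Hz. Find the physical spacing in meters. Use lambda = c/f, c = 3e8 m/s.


lambda = c / f = 3.0000e+08 / 3.9901e+09 = 0.07518609 m
d = 0.78500 * 0.07518609 = 0.05902 m

0.05902 m


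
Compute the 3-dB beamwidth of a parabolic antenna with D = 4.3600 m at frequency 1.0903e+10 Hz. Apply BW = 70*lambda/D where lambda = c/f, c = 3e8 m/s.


lambda = c / f = 3.0000e+08 / 1.0903e+10 = 0.02751536 m
BW = 70 * 0.02751536 / 4.3600 = 0.4418 deg

0.4418 deg


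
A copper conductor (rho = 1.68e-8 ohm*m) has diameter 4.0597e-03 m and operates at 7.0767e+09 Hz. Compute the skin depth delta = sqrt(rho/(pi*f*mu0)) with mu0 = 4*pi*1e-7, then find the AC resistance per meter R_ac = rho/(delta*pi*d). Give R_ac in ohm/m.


delta = sqrt(1.68e-8 / (pi * 7.0767e+09 * 4*pi*1e-7)) = 7.754600e-07 m
R_ac = 1.68e-8 / (7.754600e-07 * pi * 4.0597e-03) = 1.699 ohm/m

1.699 ohm/m


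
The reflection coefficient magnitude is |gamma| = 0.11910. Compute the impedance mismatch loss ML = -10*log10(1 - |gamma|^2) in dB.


ML = -10 * log10(1 - 0.11910^2) = -10 * log10(0.98581519) = 0.06204 dB

0.06204 dB


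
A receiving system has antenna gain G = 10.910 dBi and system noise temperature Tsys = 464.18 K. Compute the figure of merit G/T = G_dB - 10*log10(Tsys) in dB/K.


G/T = 10.910 - 10*log10(464.18) = 10.910 - 26.66686 = -15.76 dB/K

-15.76 dB/K


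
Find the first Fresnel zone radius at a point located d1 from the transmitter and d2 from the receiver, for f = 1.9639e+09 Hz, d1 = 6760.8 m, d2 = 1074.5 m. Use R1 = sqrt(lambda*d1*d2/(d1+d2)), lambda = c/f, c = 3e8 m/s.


lambda = c / f = 3.0000e+08 / 1.9639e+09 = 0.1527573 m
R1 = sqrt(0.1527573 * 6760.8 * 1074.5 / (6760.8 + 1074.5)) = 11.90 m

11.90 m


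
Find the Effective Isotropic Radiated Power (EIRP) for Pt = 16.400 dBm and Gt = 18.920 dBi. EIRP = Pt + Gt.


EIRP = Pt + Gt = 16.400 + 18.920 = 35.32 dBm

35.32 dBm


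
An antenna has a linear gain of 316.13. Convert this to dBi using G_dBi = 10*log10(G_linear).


G_dBi = 10 * log10(316.13) = 25.00 dBi

25.00 dBi


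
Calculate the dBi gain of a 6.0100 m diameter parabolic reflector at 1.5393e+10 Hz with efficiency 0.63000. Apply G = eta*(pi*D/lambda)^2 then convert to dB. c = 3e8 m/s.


lambda = c / f = 3.0000e+08 / 1.5393e+10 = 0.01948938 m
G_linear = 0.63000 * (pi * 6.0100 / 0.01948938)^2 = 591280.0
G_dBi = 10 * log10(591280.0) = 57.72 dBi

57.72 dBi


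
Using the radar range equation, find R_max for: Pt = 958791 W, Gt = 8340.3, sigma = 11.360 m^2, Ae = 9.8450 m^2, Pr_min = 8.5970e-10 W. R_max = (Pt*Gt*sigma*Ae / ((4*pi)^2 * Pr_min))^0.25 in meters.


R^4 = 958791*8340.3*11.360*9.8450 / ((4*pi)^2 * 8.5970e-10) = 6.587688e+18
R_max = 6.587688e+18^0.25 = 50662 m

50662 m


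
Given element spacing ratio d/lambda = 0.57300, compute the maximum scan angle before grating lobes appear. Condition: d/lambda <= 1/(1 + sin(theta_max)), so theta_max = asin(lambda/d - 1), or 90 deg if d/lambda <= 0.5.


lambda/d - 1 = 1/0.57300 - 1 = 0.7452007
theta_max = asin(0.7452007) = 48.18 deg

48.18 deg


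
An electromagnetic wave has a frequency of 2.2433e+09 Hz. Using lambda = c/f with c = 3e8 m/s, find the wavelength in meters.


lambda = c / f = 3.0000e+08 / 2.2433e+09 = 0.1337 m

0.1337 m


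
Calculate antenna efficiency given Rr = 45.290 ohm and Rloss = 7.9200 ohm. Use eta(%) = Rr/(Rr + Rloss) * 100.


eta = 45.290 / (45.290 + 7.9200) * 100 = 85.12%

85.12%


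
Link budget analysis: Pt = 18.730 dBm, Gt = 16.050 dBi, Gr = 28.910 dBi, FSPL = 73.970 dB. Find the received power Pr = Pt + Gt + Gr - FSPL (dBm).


Pr = 18.730 + 16.050 + 28.910 - 73.970 = -10.28 dBm

-10.28 dBm


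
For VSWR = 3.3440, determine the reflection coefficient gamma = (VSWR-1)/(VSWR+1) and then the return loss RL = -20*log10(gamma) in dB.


gamma = (3.3440 - 1) / (3.3440 + 1) = 0.5395948
RL = -20 * log10(0.5395948) = 5.359 dB

5.359 dB


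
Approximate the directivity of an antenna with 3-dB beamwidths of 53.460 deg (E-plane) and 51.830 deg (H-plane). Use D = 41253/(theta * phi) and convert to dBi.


D_linear = 41253 / (53.460 * 51.830) = 14.88831
D_dBi = 10 * log10(14.88831) = 11.73 dBi

11.73 dBi


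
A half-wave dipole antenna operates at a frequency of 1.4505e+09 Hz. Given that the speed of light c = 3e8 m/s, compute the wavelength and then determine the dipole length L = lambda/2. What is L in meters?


lambda = c / f = 3.0000e+08 / 1.4505e+09 = 0.2068252 m
L = lambda / 2 = 0.2068252 / 2 = 0.1034 m

0.1034 m


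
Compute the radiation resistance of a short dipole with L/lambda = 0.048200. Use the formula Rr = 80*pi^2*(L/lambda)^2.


Rr = 80 * pi^2 * (0.048200)^2 = 80 * 9.869604 * 2.323240e-03 = 1.834 ohm

1.834 ohm


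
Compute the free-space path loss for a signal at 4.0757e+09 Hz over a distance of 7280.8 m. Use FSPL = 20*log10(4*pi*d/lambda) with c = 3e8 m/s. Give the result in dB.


lambda = c / f = 3.0000e+08 / 4.0757e+09 = 0.07360699 m
FSPL = 20 * log10(4*pi*7280.8/0.07360699) = 121.9 dB

121.9 dB


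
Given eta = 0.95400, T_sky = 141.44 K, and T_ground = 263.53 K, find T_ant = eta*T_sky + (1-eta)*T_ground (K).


T_ant = 0.95400 * 141.44 + (1 - 0.95400) * 263.53 = 147.1 K

147.1 K


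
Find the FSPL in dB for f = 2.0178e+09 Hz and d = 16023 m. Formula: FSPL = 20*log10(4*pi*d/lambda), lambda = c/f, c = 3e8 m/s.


lambda = c / f = 3.0000e+08 / 2.0178e+09 = 0.1486768 m
FSPL = 20 * log10(4*pi*16023/0.1486768) = 122.6 dB

122.6 dB


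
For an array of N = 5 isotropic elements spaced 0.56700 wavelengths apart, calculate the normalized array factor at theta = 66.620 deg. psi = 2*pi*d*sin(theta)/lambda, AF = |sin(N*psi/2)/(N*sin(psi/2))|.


psi = 2*pi*0.56700*sin(66.620 deg) = 3.270055 rad
AF = |sin(5*3.270055/2) / (5*sin(3.270055/2))| = 0.1902

0.1902


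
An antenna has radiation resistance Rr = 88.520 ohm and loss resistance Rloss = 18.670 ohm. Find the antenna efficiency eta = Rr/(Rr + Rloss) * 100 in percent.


eta = 88.520 / (88.520 + 18.670) * 100 = 82.58%

82.58%


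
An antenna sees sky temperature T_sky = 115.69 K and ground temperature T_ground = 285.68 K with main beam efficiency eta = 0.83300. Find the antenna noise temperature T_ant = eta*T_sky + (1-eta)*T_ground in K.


T_ant = 0.83300 * 115.69 + (1 - 0.83300) * 285.68 = 144.1 K

144.1 K


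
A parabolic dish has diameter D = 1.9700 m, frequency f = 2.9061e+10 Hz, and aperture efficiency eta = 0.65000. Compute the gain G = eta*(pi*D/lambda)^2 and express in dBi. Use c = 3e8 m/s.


lambda = c / f = 3.0000e+08 / 2.9061e+10 = 0.01032311 m
G_linear = 0.65000 * (pi * 1.9700 / 0.01032311)^2 = 233627.8
G_dBi = 10 * log10(233627.8) = 53.69 dBi

53.69 dBi


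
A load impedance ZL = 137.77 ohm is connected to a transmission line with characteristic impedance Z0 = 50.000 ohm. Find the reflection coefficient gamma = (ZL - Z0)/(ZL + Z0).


gamma = (137.77 - 50.000) / (137.77 + 50.000) = 0.4674

0.4674


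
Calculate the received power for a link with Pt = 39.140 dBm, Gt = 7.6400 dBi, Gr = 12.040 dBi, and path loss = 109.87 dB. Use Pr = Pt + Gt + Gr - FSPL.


Pr = 39.140 + 7.6400 + 12.040 - 109.87 = -51.05 dBm

-51.05 dBm


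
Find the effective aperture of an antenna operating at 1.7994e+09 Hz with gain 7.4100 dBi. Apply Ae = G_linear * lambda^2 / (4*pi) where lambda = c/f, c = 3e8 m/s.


lambda = c / f = 3.0000e+08 / 1.7994e+09 = 0.1667222 m
G_linear = 10^(7.4100/10) = 5.508077
Ae = G_linear * lambda^2 / (4*pi) = 5.508077 * 0.1667222^2 / (4*pi) = 0.01218 m^2

0.01218 m^2


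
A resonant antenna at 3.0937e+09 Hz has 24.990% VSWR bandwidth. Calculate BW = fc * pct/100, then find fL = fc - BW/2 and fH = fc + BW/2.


BW = 3.0937e+09 * 24.990/100 = 7.731156e+08 Hz
fL = 3.0937e+09 - 7.731156e+08/2 = 2.707e+09 Hz
fH = 3.0937e+09 + 7.731156e+08/2 = 3.480e+09 Hz

BW=7.731e+08 Hz, fL=2.707e+09 Hz, fH=3.480e+09 Hz


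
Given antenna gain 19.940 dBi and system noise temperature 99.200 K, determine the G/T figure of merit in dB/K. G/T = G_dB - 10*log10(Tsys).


G/T = 19.940 - 10*log10(99.200) = 19.940 - 19.96512 = -0.02512 dB/K

-0.02512 dB/K


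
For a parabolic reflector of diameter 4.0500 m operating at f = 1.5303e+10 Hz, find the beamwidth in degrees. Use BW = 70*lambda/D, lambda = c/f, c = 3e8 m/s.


lambda = c / f = 3.0000e+08 / 1.5303e+10 = 0.01960400 m
BW = 70 * 0.01960400 / 4.0500 = 0.3388 deg

0.3388 deg


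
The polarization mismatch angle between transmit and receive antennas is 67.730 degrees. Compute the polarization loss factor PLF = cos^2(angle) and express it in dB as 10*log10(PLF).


PLF_linear = cos^2(67.730 deg) = 0.1436195
PLF_dB = 10 * log10(0.1436195) = -8.428 dB

-8.428 dB
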